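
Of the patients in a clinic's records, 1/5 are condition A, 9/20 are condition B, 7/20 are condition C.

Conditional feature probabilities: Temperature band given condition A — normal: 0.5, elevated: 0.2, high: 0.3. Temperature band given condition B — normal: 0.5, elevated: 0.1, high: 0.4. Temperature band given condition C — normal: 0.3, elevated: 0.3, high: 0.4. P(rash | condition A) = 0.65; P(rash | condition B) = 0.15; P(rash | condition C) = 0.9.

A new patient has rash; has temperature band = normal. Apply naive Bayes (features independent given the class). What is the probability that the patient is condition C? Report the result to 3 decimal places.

0.489

condition A: 0.2 × 0.5 × 0.65 = 0.065
condition B: 0.45 × 0.5 × 0.15 = 0.03375
condition C: 0.35 × 0.3 × 0.9 = 0.0945
P(condition C | x) = 0.0945 / 0.19325 ≈ 0.489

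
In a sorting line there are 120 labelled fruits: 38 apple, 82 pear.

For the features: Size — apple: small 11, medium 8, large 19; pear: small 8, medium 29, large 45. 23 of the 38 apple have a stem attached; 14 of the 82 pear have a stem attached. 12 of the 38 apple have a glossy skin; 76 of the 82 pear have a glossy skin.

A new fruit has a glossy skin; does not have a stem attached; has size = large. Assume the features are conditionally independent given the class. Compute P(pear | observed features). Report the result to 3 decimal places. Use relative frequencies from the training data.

apple: (38/120) × (19/38) × (15/38) × (12/38) ≈ 0.0197368
pear: (82/120) × (45/82) × (68/82) × (76/82) ≈ 0.288221
P(pear | x) = 0.288221 / 0.3079578 ≈ 0.936

0.936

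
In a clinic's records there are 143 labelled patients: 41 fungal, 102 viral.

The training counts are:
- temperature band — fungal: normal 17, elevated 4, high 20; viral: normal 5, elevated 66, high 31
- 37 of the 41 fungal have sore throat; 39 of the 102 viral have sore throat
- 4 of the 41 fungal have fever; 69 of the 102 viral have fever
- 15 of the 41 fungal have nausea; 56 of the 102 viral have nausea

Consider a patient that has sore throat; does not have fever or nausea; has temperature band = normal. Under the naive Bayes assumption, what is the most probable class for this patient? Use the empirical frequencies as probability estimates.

fungal: (41/143) × (17/41) × (37/41) × (37/41) × (26/41) ≈ 0.0613957
viral: (102/143) × (5/102) × (39/102) × (33/102) × (46/102) ≈ 0.00195061
Highest score → fungal.

fungal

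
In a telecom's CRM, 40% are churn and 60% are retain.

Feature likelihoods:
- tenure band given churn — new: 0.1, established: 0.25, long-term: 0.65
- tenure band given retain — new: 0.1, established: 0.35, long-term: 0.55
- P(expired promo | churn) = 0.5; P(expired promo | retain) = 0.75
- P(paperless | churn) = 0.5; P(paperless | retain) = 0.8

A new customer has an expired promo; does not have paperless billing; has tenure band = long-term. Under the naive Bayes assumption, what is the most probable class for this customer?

churn

churn: 0.4 × 0.65 × 0.5 × (1−0.5) = 0.065
retain: 0.6 × 0.55 × 0.75 × (1−0.8) = 0.0495
Highest score → churn.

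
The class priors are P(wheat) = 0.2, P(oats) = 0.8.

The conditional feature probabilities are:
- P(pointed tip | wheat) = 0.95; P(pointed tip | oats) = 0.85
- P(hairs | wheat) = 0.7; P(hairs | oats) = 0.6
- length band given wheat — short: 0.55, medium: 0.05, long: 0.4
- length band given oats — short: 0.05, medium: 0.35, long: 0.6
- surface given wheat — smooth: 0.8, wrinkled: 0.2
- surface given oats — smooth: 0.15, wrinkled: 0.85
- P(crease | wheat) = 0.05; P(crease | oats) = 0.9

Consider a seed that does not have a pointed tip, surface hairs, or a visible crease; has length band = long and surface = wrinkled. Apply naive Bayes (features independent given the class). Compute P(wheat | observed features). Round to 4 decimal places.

wheat: 0.2 × (1−0.95) × (1−0.7) × 0.4 × 0.2 × (1−0.05) = 0.000228
oats: 0.8 × (1−0.85) × (1−0.6) × 0.6 × 0.85 × (1−0.9) = 0.002448
P(wheat | x) = 0.000228 / 0.002676 ≈ 0.0852

0.0852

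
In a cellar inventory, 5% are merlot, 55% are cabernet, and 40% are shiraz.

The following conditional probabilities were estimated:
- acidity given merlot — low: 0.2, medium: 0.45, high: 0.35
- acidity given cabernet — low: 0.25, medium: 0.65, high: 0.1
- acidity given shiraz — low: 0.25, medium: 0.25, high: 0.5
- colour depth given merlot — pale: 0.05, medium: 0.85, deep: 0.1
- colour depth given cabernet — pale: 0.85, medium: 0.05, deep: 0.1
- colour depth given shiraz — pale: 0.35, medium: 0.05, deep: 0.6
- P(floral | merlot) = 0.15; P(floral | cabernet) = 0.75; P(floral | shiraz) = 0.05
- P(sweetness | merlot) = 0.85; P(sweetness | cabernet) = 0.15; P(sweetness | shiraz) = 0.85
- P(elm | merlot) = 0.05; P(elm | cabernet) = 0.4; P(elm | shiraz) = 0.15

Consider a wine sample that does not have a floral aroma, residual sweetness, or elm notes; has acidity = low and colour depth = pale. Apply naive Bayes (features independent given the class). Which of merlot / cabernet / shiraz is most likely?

merlot: 0.05 × 0.2 × 0.05 × (1−0.15) × (1−0.85) × (1−0.05) = 0.0000605625
cabernet: 0.55 × 0.25 × 0.85 × (1−0.75) × (1−0.15) × (1−0.4) = 0.0149015625
shiraz: 0.4 × 0.25 × 0.35 × (1−0.05) × (1−0.85) × (1−0.15) = 0.004239375
Highest score → cabernet.

cabernet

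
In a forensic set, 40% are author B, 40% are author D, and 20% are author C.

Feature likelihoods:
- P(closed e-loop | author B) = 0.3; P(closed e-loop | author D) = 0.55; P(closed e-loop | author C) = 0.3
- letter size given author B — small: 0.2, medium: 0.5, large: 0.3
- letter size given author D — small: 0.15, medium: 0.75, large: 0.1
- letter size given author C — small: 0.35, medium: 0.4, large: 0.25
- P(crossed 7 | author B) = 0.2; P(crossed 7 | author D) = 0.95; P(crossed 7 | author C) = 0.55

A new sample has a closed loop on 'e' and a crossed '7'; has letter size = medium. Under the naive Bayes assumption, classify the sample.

author D

author B: 0.4 × 0.3 × 0.5 × 0.2 = 0.012
author D: 0.4 × 0.55 × 0.75 × 0.95 = 0.15675
author C: 0.2 × 0.3 × 0.4 × 0.55 = 0.0132
Highest score → author D.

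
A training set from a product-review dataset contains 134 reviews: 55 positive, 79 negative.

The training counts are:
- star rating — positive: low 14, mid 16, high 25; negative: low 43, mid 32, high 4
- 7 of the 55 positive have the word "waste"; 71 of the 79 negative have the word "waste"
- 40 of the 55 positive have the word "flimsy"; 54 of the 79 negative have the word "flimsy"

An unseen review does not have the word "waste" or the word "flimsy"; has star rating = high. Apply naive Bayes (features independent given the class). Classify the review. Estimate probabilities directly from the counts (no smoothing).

positive: (55/134) × (25/55) × (48/55) × (15/55) ≈ 0.0444061
negative: (79/134) × (4/79) × (8/79) × (25/79) ≈ 0.000956601
Highest score → positive.

positive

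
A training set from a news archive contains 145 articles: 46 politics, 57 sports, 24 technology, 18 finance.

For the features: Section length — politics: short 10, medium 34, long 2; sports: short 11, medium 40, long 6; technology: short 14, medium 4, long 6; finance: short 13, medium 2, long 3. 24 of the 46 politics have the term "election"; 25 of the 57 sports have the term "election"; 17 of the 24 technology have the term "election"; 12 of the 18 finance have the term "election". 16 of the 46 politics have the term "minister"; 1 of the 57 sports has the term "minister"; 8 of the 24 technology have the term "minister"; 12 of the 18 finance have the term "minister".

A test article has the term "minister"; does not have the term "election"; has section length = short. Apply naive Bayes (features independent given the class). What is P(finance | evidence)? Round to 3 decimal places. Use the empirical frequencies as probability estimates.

politics: (46/145) × (10/46) × (22/46) × (16/46) ≈ 0.0114725
sports: (57/145) × (11/57) × (32/57) × (1/57) ≈ 0.00074718
technology: (24/145) × (14/24) × (7/24) × (8/24) ≈ 0.00938697
finance: (18/145) × (13/18) × (6/18) × (12/18) ≈ 0.0199234
P(finance | x) = 0.0199234 / 0.04153005 ≈ 0.480

0.480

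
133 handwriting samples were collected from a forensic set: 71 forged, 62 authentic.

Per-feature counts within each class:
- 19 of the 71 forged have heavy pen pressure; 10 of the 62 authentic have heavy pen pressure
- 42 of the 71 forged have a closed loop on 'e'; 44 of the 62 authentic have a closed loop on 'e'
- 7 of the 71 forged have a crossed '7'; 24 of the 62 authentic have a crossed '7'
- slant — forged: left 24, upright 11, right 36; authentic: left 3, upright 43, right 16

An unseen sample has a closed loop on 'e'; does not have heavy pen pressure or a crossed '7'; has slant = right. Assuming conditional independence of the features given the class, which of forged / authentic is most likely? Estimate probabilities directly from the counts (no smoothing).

forged

forged: (71/133) × (52/71) × (42/71) × (64/71) × (36/71) ≈ 0.105708
authentic: (62/133) × (52/62) × (44/62) × (38/62) × (16/62) ≈ 0.0438867
Highest score → forged.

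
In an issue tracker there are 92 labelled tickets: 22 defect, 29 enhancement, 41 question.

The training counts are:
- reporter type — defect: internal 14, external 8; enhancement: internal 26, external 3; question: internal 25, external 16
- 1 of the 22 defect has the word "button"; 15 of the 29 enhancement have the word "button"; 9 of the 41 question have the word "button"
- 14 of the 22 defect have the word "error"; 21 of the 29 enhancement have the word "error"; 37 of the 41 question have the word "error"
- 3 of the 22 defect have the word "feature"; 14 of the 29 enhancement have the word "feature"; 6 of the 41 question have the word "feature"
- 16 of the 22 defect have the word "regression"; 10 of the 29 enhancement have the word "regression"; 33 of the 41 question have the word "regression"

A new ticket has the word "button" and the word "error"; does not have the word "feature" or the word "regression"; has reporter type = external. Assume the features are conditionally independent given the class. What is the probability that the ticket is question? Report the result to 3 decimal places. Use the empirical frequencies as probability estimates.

0.548

defect: (22/92) × (8/22) × (1/22) × (14/22) × (19/22) × (6/22) ≈ 0.00059244
enhancement: (29/92) × (3/29) × (15/29) × (21/29) × (15/29) × (19/29) ≈ 0.00413901
question: (41/92) × (16/41) × (9/41) × (37/41) × (35/41) × (8/41) ≈ 0.00573851
P(question | x) = 0.00573851 / 0.01046996 ≈ 0.548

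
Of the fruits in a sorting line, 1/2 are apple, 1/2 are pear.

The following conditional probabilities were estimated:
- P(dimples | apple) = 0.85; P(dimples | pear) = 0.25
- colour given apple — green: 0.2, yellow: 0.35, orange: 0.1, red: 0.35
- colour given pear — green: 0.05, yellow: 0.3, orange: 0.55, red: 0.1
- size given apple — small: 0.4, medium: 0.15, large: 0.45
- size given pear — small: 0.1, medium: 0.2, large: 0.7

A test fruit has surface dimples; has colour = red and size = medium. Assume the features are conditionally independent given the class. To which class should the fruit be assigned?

apple: 0.5 × 0.85 × 0.35 × 0.15 = 0.0223125
pear: 0.5 × 0.25 × 0.1 × 0.2 = 0.0025
Highest score → apple.

apple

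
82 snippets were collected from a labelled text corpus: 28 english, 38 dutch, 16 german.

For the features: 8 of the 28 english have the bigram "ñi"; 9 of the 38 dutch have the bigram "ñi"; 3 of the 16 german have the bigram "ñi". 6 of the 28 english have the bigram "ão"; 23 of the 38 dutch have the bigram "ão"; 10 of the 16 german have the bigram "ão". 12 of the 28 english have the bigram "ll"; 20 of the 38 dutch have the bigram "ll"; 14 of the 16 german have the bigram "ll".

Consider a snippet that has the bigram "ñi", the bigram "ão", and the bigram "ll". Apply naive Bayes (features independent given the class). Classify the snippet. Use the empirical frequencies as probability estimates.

dutch

english: (28/82) × (8/28) × (6/28) × (12/28) ≈ 0.00895968
dutch: (38/82) × (9/38) × (23/38) × (20/38) ≈ 0.0349639
german: (16/82) × (3/16) × (10/16) × (14/16) ≈ 0.0200076
Highest score → dutch.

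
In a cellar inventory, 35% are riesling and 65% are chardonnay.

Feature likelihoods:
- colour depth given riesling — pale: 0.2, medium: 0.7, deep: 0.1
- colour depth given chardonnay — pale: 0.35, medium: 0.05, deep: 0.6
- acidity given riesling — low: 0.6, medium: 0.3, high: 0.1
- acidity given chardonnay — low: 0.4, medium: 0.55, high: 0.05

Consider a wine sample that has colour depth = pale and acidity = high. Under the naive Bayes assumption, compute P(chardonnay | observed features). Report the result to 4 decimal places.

riesling: 0.35 × 0.2 × 0.1 = 0.007
chardonnay: 0.65 × 0.35 × 0.05 = 0.011375
P(chardonnay | x) = 0.011375 / 0.018375 ≈ 0.6190

0.6190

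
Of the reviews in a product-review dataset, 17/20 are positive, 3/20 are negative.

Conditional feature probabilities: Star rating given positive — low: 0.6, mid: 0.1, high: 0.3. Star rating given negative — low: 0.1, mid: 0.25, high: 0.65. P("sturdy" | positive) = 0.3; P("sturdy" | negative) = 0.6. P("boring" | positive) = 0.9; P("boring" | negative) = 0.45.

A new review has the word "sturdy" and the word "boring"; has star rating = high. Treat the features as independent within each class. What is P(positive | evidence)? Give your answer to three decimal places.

positive: 0.85 × 0.3 × 0.3 × 0.9 = 0.06885
negative: 0.15 × 0.65 × 0.6 × 0.45 = 0.026325
P(positive | x) = 0.06885 / 0.095175 ≈ 0.723

0.723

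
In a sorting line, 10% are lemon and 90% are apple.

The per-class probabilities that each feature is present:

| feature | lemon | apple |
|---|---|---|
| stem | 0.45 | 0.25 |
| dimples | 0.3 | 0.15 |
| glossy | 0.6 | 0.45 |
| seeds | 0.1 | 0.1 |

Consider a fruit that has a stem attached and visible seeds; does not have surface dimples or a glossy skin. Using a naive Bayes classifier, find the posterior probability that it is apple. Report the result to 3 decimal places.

0.893

lemon: 0.1 × 0.45 × (1−0.3) × (1−0.6) × 0.1 = 0.00126
apple: 0.9 × 0.25 × (1−0.15) × (1−0.45) × 0.1 = 0.01051875
P(apple | x) = 0.01051875 / 0.01177875 ≈ 0.893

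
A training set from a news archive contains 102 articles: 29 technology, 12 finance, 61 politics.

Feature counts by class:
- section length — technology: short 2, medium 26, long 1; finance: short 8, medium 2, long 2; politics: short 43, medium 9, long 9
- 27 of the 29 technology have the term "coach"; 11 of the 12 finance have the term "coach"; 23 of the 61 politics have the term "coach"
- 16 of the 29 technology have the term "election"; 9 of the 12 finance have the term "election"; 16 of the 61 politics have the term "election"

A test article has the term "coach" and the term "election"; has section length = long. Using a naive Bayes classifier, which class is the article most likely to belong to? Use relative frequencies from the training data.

finance

technology: (29/102) × (1/29) × (27/29) × (16/29) ≈ 0.00503602
finance: (12/102) × (2/12) × (11/12) × (9/12) ≈ 0.0134804
politics: (61/102) × (9/61) × (23/61) × (16/61) ≈ 0.00872631
Highest score → finance.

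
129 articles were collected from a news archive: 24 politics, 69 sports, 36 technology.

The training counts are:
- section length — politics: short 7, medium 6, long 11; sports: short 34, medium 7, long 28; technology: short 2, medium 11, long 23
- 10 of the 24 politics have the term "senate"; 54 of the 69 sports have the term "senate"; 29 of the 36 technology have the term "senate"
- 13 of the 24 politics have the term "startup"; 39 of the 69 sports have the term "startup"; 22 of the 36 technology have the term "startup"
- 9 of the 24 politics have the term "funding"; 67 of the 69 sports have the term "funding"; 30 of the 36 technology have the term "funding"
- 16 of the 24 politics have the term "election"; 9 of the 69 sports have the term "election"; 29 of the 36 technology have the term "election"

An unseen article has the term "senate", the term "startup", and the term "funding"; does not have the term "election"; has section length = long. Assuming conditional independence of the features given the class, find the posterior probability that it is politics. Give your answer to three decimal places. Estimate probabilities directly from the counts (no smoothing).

0.025

politics: (24/129) × (11/24) × (10/24) × (13/24) × (9/24) × (8/24) ≈ 0.00240566
sports: (69/129) × (28/69) × (54/69) × (39/69) × (67/69) × (60/69) ≈ 0.0810693
technology: (36/129) × (23/36) × (29/36) × (22/36) × (30/36) × (7/36) ≈ 0.0142222
P(politics | x) = 0.00240566 / 0.09769716 ≈ 0.025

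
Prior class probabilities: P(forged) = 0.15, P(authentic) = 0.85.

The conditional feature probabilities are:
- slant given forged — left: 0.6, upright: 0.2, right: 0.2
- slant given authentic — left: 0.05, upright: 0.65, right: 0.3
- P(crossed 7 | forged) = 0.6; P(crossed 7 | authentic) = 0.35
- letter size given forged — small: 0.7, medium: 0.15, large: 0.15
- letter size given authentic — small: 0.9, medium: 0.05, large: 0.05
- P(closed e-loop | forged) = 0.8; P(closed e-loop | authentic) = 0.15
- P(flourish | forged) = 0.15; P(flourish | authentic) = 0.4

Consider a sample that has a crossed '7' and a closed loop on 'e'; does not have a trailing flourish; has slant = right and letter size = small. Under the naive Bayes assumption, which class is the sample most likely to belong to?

forged: 0.15 × 0.2 × 0.6 × 0.7 × 0.8 × (1−0.15) = 0.008568
authentic: 0.85 × 0.3 × 0.35 × 0.9 × 0.15 × (1−0.4) = 0.00722925
Highest score → forged.

forged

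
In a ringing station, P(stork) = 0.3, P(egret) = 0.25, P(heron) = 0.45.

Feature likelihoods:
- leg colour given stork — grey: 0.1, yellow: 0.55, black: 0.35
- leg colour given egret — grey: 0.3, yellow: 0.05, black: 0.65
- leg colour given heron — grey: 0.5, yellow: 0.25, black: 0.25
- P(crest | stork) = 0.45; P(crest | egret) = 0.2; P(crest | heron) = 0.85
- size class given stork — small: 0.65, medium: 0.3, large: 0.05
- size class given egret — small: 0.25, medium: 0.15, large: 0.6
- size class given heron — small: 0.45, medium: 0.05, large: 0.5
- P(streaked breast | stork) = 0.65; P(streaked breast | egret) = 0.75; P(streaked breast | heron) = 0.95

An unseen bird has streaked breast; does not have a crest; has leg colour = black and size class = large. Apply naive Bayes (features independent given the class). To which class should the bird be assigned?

stork: 0.3 × 0.35 × (1−0.45) × 0.05 × 0.65 = 0.001876875
egret: 0.25 × 0.65 × (1−0.2) × 0.6 × 0.75 = 0.0585
heron: 0.45 × 0.25 × (1−0.85) × 0.5 × 0.95 = 0.008015625
Highest score → egret.

egret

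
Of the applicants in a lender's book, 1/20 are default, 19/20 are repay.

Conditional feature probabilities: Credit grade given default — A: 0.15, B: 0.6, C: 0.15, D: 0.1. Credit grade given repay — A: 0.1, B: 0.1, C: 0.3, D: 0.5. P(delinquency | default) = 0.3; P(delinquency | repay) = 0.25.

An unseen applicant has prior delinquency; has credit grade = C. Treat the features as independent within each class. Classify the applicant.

default: 0.05 × 0.15 × 0.3 = 0.00225
repay: 0.95 × 0.3 × 0.25 = 0.07125
Highest score → repay.

repay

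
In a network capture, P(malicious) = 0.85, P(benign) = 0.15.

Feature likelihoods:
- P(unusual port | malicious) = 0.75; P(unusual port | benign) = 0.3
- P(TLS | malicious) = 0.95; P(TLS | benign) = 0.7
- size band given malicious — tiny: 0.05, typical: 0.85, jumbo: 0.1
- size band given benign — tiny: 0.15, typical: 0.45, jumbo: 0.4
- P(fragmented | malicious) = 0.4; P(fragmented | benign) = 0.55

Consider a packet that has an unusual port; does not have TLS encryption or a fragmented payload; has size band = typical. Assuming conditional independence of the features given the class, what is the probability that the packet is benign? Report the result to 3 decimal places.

0.144

malicious: 0.85 × 0.75 × (1−0.95) × 0.85 × (1−0.4) = 0.01625625
benign: 0.15 × 0.3 × (1−0.7) × 0.45 × (1−0.55) = 0.00273375
P(benign | x) = 0.00273375 / 0.01899 ≈ 0.144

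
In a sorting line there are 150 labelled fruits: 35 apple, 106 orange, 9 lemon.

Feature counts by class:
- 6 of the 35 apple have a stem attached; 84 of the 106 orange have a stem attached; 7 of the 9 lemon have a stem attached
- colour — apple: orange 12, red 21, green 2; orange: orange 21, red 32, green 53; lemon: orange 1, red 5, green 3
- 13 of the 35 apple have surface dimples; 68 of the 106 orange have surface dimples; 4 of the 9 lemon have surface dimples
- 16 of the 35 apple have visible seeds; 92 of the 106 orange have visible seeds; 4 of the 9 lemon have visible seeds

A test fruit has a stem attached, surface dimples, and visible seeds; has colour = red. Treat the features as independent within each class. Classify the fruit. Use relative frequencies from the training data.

apple: (35/150) × (6/35) × (21/35) × (13/35) × (16/35) ≈ 0.0040751
orange: (106/150) × (84/106) × (32/106) × (68/106) × (92/106) ≈ 0.0941276
lemon: (9/150) × (7/9) × (5/9) × (4/9) × (4/9) ≈ 0.00512117
Highest score → orange.

orange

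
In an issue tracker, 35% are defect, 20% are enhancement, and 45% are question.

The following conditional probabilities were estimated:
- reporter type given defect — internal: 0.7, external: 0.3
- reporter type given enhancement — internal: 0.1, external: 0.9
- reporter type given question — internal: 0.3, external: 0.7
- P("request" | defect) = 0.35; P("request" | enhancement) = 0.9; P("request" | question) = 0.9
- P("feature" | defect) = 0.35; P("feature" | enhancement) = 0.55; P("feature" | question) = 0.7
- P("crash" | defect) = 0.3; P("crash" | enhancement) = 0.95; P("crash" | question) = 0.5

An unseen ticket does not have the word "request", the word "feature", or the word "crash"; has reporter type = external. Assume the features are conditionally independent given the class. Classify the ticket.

defect

defect: 0.35 × 0.3 × (1−0.35) × (1−0.35) × (1−0.3) = 0.03105375
enhancement: 0.2 × 0.9 × (1−0.9) × (1−0.55) × (1−0.95) = 0.000405
question: 0.45 × 0.7 × (1−0.9) × (1−0.7) × (1−0.5) = 0.004725
Highest score → defect.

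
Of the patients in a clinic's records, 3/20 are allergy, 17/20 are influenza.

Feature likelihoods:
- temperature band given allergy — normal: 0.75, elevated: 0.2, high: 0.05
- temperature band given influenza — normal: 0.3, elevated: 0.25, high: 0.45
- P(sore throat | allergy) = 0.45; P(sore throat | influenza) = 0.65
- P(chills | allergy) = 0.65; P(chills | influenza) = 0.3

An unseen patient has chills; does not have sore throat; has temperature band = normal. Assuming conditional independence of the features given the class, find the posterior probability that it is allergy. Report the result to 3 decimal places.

0.600

allergy: 0.15 × 0.75 × (1−0.45) × 0.65 = 0.04021875
influenza: 0.85 × 0.3 × (1−0.65) × 0.3 = 0.026775
P(allergy | x) = 0.04021875 / 0.06699375 ≈ 0.600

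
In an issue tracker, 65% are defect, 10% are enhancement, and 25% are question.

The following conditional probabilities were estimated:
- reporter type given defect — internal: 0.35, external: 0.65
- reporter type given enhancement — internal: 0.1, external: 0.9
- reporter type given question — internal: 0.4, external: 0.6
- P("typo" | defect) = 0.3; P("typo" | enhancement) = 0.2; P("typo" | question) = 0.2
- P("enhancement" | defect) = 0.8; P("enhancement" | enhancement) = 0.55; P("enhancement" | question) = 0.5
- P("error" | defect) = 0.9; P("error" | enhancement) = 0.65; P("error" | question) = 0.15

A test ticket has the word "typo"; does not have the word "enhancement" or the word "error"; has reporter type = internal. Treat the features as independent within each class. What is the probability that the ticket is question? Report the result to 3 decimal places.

0.835

defect: 0.65 × 0.35 × 0.3 × (1−0.8) × (1−0.9) = 0.001365
enhancement: 0.1 × 0.1 × 0.2 × (1−0.55) × (1−0.65) = 0.000315
question: 0.25 × 0.4 × 0.2 × (1−0.5) × (1−0.15) = 0.0085
P(question | x) = 0.0085 / 0.01018 ≈ 0.835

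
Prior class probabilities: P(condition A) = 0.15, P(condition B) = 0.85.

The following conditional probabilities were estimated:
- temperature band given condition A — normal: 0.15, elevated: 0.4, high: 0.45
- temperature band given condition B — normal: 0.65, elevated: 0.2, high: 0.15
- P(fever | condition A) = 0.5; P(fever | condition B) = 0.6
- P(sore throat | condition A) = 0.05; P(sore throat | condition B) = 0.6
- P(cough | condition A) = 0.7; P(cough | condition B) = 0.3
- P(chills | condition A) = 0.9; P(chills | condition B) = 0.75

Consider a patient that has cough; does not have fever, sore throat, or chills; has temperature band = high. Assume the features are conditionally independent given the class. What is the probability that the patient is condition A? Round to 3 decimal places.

0.595

condition A: 0.15 × 0.45 × (1−0.5) × (1−0.05) × 0.7 × (1−0.9) = 0.002244375
condition B: 0.85 × 0.15 × (1−0.6) × (1−0.6) × 0.3 × (1−0.75) = 0.00153
P(condition A | x) = 0.002244375 / 0.003774375 ≈ 0.595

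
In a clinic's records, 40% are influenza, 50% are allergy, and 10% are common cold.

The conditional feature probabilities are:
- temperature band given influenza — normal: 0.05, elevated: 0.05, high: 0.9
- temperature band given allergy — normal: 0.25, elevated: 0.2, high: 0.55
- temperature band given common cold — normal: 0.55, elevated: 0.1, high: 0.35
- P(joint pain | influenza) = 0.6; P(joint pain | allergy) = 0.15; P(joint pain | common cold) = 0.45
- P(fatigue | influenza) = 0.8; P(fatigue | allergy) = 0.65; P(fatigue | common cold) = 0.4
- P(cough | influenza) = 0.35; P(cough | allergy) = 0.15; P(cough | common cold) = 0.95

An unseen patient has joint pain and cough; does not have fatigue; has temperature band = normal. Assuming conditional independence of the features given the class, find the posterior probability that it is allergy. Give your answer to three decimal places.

0.062

influenza: 0.4 × 0.05 × 0.6 × (1−0.8) × 0.35 = 0.00084
allergy: 0.5 × 0.25 × 0.15 × (1−0.65) × 0.15 = 0.000984375
common cold: 0.1 × 0.55 × 0.45 × (1−0.4) × 0.95 = 0.0141075
P(allergy | x) = 0.000984375 / 0.015931875 ≈ 0.062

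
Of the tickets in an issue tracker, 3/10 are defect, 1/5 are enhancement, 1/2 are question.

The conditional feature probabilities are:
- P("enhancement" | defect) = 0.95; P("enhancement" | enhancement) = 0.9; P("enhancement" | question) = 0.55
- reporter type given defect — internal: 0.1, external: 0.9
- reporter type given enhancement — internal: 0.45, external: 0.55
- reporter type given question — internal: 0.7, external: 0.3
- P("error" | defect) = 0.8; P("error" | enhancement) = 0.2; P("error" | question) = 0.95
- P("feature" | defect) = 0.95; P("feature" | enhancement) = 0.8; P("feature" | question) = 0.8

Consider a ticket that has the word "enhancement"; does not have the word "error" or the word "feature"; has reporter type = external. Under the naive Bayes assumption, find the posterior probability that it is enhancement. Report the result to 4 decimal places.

0.8237

defect: 0.3 × 0.95 × 0.9 × (1−0.8) × (1−0.95) = 0.002565
enhancement: 0.2 × 0.9 × 0.55 × (1−0.2) × (1−0.8) = 0.01584
question: 0.5 × 0.55 × 0.3 × (1−0.95) × (1−0.8) = 0.000825
P(enhancement | x) = 0.01584 / 0.01923 ≈ 0.8237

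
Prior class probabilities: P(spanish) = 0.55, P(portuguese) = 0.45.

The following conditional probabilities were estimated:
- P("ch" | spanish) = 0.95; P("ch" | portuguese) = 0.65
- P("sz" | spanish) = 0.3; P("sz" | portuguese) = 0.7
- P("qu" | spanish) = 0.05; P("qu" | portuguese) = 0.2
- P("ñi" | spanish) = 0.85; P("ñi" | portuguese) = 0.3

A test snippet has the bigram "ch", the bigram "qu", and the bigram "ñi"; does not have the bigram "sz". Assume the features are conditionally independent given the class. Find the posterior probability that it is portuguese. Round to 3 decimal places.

0.253

spanish: 0.55 × 0.95 × (1−0.3) × 0.05 × 0.85 = 0.015544375
portuguese: 0.45 × 0.65 × (1−0.7) × 0.2 × 0.3 = 0.005265
P(portuguese | x) = 0.005265 / 0.020809375 ≈ 0.253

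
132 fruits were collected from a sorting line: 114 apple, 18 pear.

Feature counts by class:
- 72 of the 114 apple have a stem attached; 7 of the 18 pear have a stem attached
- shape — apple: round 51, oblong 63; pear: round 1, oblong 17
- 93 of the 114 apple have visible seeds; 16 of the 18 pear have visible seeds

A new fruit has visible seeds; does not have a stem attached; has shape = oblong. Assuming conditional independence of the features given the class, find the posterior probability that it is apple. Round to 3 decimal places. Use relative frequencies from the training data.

0.672

apple: (114/132) × (42/114) × (63/114) × (93/114) ≈ 0.143446
pear: (18/132) × (11/18) × (17/18) × (16/18) ≈ 0.0699588
P(apple | x) = 0.143446 / 0.2134048 ≈ 0.672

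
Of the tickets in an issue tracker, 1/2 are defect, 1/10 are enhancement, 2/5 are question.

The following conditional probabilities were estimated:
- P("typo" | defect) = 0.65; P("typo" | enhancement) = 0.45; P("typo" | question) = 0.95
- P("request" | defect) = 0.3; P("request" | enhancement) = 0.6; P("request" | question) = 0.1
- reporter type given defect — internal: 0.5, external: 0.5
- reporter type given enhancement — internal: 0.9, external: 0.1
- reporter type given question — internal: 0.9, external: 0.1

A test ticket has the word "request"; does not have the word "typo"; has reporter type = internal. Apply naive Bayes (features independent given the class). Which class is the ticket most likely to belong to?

defect: 0.5 × (1−0.65) × 0.3 × 0.5 = 0.02625
enhancement: 0.1 × (1−0.45) × 0.6 × 0.9 = 0.0297
question: 0.4 × (1−0.95) × 0.1 × 0.9 = 0.0018
Highest score → enhancement.

enhancement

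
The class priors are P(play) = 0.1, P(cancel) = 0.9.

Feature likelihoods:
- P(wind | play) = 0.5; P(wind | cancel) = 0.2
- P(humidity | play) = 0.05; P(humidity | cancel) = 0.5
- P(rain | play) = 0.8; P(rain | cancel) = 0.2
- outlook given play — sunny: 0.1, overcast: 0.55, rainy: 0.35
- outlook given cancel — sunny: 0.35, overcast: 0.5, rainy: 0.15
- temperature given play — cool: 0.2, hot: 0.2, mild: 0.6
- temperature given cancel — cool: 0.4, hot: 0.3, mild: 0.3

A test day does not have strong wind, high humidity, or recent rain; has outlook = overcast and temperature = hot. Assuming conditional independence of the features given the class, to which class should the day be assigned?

cancel

play: 0.1 × (1−0.5) × (1−0.05) × (1−0.8) × 0.55 × 0.2 = 0.001045
cancel: 0.9 × (1−0.2) × (1−0.5) × (1−0.2) × 0.5 × 0.3 = 0.0432
Highest score → cancel.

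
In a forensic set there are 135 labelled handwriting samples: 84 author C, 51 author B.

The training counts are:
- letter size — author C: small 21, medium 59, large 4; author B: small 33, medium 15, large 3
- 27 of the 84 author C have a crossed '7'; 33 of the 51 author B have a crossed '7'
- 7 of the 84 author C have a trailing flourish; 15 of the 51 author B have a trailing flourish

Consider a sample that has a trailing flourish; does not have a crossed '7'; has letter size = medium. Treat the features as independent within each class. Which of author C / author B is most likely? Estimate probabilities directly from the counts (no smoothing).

author C

author C: (84/135) × (59/84) × (57/84) × (7/84) ≈ 0.0247134
author B: (51/135) × (15/51) × (18/51) × (15/51) ≈ 0.011534
Highest score → author C.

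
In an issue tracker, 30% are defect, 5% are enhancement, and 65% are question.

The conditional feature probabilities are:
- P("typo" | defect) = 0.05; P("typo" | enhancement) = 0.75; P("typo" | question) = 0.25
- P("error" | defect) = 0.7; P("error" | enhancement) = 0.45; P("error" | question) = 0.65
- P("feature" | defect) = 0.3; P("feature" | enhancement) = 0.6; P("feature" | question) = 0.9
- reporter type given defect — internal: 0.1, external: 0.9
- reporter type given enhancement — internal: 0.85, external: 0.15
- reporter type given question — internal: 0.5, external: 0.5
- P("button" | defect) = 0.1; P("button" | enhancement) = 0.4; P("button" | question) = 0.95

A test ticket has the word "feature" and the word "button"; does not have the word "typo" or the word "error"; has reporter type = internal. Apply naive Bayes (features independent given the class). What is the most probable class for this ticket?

defect: 0.3 × (1−0.05) × (1−0.7) × 0.3 × 0.1 × 0.1 = 0.0002565
enhancement: 0.05 × (1−0.75) × (1−0.45) × 0.6 × 0.85 × 0.4 = 0.0014025
question: 0.65 × (1−0.25) × (1−0.65) × 0.9 × 0.5 × 0.95 = 0.0729421875
Highest score → question.

question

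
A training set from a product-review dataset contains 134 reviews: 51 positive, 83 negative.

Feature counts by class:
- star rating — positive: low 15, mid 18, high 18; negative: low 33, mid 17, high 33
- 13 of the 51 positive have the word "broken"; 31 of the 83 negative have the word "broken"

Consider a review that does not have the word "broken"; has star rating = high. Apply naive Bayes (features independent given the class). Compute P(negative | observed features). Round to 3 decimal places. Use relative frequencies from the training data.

0.607

positive: (51/134) × (18/51) × (38/51) ≈ 0.100088
negative: (83/134) × (33/83) × (52/83) ≈ 0.154289
P(negative | x) = 0.154289 / 0.254377 ≈ 0.607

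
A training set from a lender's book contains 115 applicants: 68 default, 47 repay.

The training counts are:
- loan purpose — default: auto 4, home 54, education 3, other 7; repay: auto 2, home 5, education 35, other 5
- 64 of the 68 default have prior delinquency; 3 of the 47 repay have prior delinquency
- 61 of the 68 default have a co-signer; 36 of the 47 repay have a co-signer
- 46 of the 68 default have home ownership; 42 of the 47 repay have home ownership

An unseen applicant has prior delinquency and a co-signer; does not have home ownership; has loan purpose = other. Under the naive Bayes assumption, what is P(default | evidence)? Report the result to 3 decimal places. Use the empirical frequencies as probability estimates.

default: (68/115) × (7/68) × (64/68) × (61/68) × (22/68) ≈ 0.0166267
repay: (47/115) × (5/47) × (3/47) × (36/47) × (5/47) ≈ 0.000226137
P(default | x) = 0.0166267 / 0.016852837 ≈ 0.987

0.987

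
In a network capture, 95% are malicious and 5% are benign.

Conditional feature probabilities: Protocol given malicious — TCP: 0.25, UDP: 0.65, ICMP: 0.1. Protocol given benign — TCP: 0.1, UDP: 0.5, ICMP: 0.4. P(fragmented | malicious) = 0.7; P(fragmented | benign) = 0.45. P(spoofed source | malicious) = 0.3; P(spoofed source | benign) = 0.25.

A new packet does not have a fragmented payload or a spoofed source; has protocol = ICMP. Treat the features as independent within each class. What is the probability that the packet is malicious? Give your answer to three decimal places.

0.707

malicious: 0.95 × 0.1 × (1−0.7) × (1−0.3) = 0.01995
benign: 0.05 × 0.4 × (1−0.45) × (1−0.25) = 0.00825
P(malicious | x) = 0.01995 / 0.0282 ≈ 0.707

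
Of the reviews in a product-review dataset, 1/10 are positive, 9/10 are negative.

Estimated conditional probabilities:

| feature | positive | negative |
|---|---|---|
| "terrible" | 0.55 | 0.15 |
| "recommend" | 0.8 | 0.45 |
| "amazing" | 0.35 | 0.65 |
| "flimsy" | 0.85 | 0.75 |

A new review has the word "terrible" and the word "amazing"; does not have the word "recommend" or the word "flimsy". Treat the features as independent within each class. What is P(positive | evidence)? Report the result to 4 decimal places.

positive: 0.1 × 0.55 × (1−0.8) × 0.35 × (1−0.85) = 0.0005775
negative: 0.9 × 0.15 × (1−0.45) × 0.65 × (1−0.75) = 0.012065625
P(positive | x) = 0.0005775 / 0.012643125 ≈ 0.0457

0.0457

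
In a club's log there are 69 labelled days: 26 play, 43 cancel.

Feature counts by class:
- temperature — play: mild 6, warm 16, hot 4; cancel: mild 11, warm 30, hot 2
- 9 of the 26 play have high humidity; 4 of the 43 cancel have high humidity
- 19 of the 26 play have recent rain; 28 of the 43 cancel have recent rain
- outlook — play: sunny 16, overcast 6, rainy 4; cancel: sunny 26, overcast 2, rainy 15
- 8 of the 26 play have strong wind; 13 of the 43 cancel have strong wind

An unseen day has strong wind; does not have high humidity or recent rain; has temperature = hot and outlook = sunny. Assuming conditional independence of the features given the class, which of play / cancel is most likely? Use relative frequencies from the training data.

play: (26/69) × (4/26) × (17/26) × (7/26) × (16/26) × (8/26) ≈ 0.0019323
cancel: (43/69) × (2/43) × (39/43) × (15/43) × (26/43) × (13/43) ≈ 0.00167641
Highest score → play.

play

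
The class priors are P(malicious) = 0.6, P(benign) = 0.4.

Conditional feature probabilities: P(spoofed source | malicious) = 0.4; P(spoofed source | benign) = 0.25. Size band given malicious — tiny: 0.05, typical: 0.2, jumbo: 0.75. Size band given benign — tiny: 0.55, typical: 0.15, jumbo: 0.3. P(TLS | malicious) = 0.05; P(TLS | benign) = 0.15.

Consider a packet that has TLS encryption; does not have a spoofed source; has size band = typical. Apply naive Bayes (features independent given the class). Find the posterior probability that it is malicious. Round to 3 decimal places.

0.348

malicious: 0.6 × (1−0.4) × 0.2 × 0.05 = 0.0036
benign: 0.4 × (1−0.25) × 0.15 × 0.15 = 0.00675
P(malicious | x) = 0.0036 / 0.01035 ≈ 0.348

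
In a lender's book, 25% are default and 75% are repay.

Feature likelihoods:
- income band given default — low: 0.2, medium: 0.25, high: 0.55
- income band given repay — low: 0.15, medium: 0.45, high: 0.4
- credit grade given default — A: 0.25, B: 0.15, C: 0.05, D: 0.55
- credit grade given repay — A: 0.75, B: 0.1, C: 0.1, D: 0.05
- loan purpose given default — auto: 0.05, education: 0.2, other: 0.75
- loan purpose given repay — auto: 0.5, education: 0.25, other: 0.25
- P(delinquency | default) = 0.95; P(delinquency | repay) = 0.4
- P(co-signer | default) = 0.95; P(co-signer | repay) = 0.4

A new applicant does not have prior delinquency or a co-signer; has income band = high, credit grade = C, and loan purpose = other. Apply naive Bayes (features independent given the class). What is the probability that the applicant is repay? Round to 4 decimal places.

0.9952

default: 0.25 × 0.55 × 0.05 × 0.75 × (1−0.95) × (1−0.95) = 0.000012890625
repay: 0.75 × 0.4 × 0.1 × 0.25 × (1−0.4) × (1−0.4) = 0.0027
P(repay | x) = 0.0027 / 0.002712890625 ≈ 0.9952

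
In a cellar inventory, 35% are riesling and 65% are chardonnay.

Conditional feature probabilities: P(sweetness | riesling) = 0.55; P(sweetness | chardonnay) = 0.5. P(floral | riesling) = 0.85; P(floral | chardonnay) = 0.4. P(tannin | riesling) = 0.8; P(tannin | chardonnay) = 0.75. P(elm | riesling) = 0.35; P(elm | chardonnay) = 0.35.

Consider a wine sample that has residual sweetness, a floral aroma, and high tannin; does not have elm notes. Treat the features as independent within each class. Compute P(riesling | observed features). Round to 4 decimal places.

riesling: 0.35 × 0.55 × 0.85 × 0.8 × (1−0.35) = 0.085085
chardonnay: 0.65 × 0.5 × 0.4 × 0.75 × (1−0.35) = 0.063375
P(riesling | x) = 0.085085 / 0.14846 ≈ 0.5731

0.5731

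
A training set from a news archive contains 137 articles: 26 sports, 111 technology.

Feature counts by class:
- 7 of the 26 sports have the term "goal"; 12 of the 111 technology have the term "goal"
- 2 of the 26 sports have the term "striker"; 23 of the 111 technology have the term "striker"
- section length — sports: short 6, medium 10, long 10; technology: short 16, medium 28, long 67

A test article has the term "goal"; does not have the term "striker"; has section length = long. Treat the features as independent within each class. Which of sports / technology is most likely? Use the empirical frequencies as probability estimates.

sports: (26/137) × (7/26) × (24/26) × (10/26) ≈ 0.0181402
technology: (111/137) × (12/111) × (88/111) × (67/111) ≈ 0.0419153
Highest score → technology.

technology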